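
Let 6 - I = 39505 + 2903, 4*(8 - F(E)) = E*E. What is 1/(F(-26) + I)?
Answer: -1/42563 ≈ -2.3495e-5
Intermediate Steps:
F(E) = 8 - E²/4 (F(E) = 8 - E*E/4 = 8 - E²/4)
I = -42402 (I = 6 - (39505 + 2903) = 6 - 1*42408 = 6 - 42408 = -42402)
1/(F(-26) + I) = 1/((8 - ¼*(-26)²) - 42402) = 1/((8 - ¼*676) - 42402) = 1/((8 - 169) - 42402) = 1/(-161 - 42402) = 1/(-42563) = -1/42563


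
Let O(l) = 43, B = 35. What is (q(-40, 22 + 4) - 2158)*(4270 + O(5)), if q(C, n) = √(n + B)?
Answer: -9307454 + 4313*√61 ≈ -9.2738e+6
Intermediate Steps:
q(C, n) = √(35 + n) (q(C, n) = √(n + 35) = √(35 + n))
(q(-40, 22 + 4) - 2158)*(4270 + O(5)) = (√(35 + (22 + 4)) - 2158)*(4270 + 43) = (√(35 + 26) - 2158)*4313 = (√61 - 2158)*4313 = (-2158 + √61)*4313 = -9307454 + 4313*√61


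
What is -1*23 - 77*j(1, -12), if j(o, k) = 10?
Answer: -793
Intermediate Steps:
-1*23 - 77*j(1, -12) = -1*23 - 77*10 = -23 - 770 = -793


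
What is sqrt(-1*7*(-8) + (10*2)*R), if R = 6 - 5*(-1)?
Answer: 2*sqrt(69) ≈ 16.613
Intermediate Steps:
R = 11 (R = 6 + 5 = 11)
sqrt(-1*7*(-8) + (10*2)*R) = sqrt(-1*7*(-8) + (10*2)*11) = sqrt(-7*(-8) + 20*11) = sqrt(56 + 220) = sqrt(276) = 2*sqrt(69)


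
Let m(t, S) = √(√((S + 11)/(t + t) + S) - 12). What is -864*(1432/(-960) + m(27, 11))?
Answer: 6444/5 - 288*√(-108 + 2*√231) ≈ 1288.8 - 2537.1*I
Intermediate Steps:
m(t, S) = √(-12 + √(S + (11 + S)/(2*t))) (m(t, S) = √(√((11 + S)/((2*t)) + S) - 12) = √(√((11 + S)*(1/(2*t)) + S) - 12) = √(√((11 + S)/(2*t) + S) - 12) = √(√(S + (11 + S)/(2*t)) - 12) = √(-12 + √(S + (11 + S)/(2*t))))
-864*(1432/(-960) + m(27, 11)) = -864*(1432/(-960) + √(-48 + 2*√2*√((11 + 11 + 2*11*27)/27))/2) = -864*(1432*(-1/960) + √(-48 + 2*√2*√((11 + 11 + 594)/27))/2) = -864*(-179/120 + √(-48 + 2*√2*√((1/27)*616))/2) = -864*(-179/120 + √(-48 + 2*√2*√(616/27))/2) = -864*(-179/120 + √(-48 + 2*√2*(2*√462/9))/2) = -864*(-179/120 + √(-48 + 8*√231/9)/2) = 6444/5 - 432*√(-48 + 8*√231/9)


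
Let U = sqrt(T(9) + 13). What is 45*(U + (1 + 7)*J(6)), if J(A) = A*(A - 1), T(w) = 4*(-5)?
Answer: 10800 + 45*I*sqrt(7) ≈ 10800.0 + 119.06*I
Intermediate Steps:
T(w) = -20
J(A) = A*(-1 + A)
U = I*sqrt(7) (U = sqrt(-20 + 13) = sqrt(-7) = I*sqrt(7) ≈ 2.6458*I)
45*(U + (1 + 7)*J(6)) = 45*(I*sqrt(7) + (1 + 7)*(6*(-1 + 6))) = 45*(I*sqrt(7) + 8*(6*5)) = 45*(I*sqrt(7) + 8*30) = 45*(I*sqrt(7) + 240) = 45*(240 + I*sqrt(7)) = 10800 + 45*I*sqrt(7)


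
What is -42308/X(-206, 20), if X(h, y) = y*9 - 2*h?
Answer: -10577/148 ≈ -71.466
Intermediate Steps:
X(h, y) = -2*h + 9*y (X(h, y) = 9*y - 2*h = -2*h + 9*y)
-42308/X(-206, 20) = -42308/(-2*(-206) + 9*20) = -42308/(412 + 180) = -42308/592 = -42308*1/592 = -10577/148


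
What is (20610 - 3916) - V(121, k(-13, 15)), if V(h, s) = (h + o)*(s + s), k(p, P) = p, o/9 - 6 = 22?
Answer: 26392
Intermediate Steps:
o = 252 (o = 54 + 9*22 = 54 + 198 = 252)
V(h, s) = 2*s*(252 + h) (V(h, s) = (h + 252)*(s + s) = (252 + h)*(2*s) = 2*s*(252 + h))
(20610 - 3916) - V(121, k(-13, 15)) = (20610 - 3916) - 2*(-13)*(252 + 121) = 16694 - 2*(-13)*373 = 16694 - 1*(-9698) = 16694 + 9698 = 26392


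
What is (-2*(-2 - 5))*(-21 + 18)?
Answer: -42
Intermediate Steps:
(-2*(-2 - 5))*(-21 + 18) = -2*(-7)*(-3) = 14*(-3) = -42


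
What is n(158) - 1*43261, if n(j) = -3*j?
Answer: -43735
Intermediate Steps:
n(158) - 1*43261 = -3*158 - 1*43261 = -474 - 43261 = -43735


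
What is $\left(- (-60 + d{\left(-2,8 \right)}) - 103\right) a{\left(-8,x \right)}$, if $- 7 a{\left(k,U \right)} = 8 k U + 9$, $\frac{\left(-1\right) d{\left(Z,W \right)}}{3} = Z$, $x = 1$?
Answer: $-385$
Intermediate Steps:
$d{\left(Z,W \right)} = - 3 Z$
$a{\left(k,U \right)} = - \frac{9}{7} - \frac{8 U k}{7}$ ($a{\left(k,U \right)} = - \frac{8 k U + 9}{7} = - \frac{8 U k + 9}{7} = - \frac{9 + 8 U k}{7} = - \frac{9}{7} - \frac{8 U k}{7}$)
$\left(- (-60 + d{\left(-2,8 \right)}) - 103\right) a{\left(-8,x \right)} = \left(- (-60 - -6) - 103\right) \left(- \frac{9}{7} - \frac{8}{7} \left(-8\right)\right) = \left(- (-60 + 6) - 103\right) \left(- \frac{9}{7} + \frac{64}{7}\right) = \left(\left(-1\right) \left(-54\right) - 103\right) \frac{55}{7} = \left(54 - 103\right) \frac{55}{7} = \left(-49\right) \frac{55}{7} = -385$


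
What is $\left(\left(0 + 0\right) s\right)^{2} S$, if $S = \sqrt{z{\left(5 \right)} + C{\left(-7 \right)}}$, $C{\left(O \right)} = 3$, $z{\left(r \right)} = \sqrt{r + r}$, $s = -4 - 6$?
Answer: $0$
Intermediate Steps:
$s = -10$ ($s = -4 - 6 = -10$)
$z{\left(r \right)} = \sqrt{2} \sqrt{r}$ ($z{\left(r \right)} = \sqrt{2 r} = \sqrt{2} \sqrt{r}$)
$S = \sqrt{3 + \sqrt{10}}$ ($S = \sqrt{\sqrt{2} \sqrt{5} + 3} = \sqrt{\sqrt{10} + 3} = \sqrt{3 + \sqrt{10}} \approx 2.4824$)
$\left(\left(0 + 0\right) s\right)^{2} S = \left(\left(0 + 0\right) \left(-10\right)\right)^{2} \sqrt{3 + \sqrt{10}} = \left(0 \left(-10\right)\right)^{2} \sqrt{3 + \sqrt{10}} = 0^{2} \sqrt{3 + \sqrt{10}} = 0 \sqrt{3 + \sqrt{10}} = 0$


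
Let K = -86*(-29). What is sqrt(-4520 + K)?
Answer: I*sqrt(2026) ≈ 45.011*I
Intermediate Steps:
K = 2494
sqrt(-4520 + K) = sqrt(-4520 + 2494) = sqrt(-2026) = I*sqrt(2026)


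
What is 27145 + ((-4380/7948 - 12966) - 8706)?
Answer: 10873756/1987 ≈ 5472.4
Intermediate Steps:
27145 + ((-4380/7948 - 12966) - 8706) = 27145 + ((-4380*1/7948 - 12966) - 8706) = 27145 + ((-1095/1987 - 12966) - 8706) = 27145 + (-25764537/1987 - 8706) = 27145 - 43063359/1987 = 10873756/1987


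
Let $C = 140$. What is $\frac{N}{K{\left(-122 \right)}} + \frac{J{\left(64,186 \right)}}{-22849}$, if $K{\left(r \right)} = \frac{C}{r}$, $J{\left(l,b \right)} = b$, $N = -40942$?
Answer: $\frac{28532248109}{799715} \approx 35678.0$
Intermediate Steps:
$K{\left(r \right)} = \frac{140}{r}$
$\frac{N}{K{\left(-122 \right)}} + \frac{J{\left(64,186 \right)}}{-22849} = - \frac{40942}{140 \frac{1}{-122}} + \frac{186}{-22849} = - \frac{40942}{140 \left(- \frac{1}{122}\right)} + 186 \left(- \frac{1}{22849}\right) = - \frac{40942}{- \frac{70}{61}} - \frac{186}{22849} = \left(-40942\right) \left(- \frac{61}{70}\right) - \frac{186}{22849} = \frac{1248731}{35} - \frac{186}{22849} = \frac{28532248109}{799715}$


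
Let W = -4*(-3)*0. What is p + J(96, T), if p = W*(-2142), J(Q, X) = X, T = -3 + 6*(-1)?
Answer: -9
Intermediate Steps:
W = 0 (W = 12*0 = 0)
T = -9 (T = -3 - 6 = -9)
p = 0 (p = 0*(-2142) = 0)
p + J(96, T) = 0 - 9 = -9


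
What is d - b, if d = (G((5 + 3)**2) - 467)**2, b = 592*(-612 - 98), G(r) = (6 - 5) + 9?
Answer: 629169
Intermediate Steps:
G(r) = 10 (G(r) = 1 + 9 = 10)
b = -420320 (b = 592*(-710) = -420320)
d = 208849 (d = (10 - 467)**2 = (-457)**2 = 208849)
d - b = 208849 - 1*(-420320) = 208849 + 420320 = 629169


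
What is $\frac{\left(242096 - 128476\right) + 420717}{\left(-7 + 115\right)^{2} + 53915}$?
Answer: $\frac{534337}{65579} \approx 8.148$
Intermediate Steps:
$\frac{\left(242096 - 128476\right) + 420717}{\left(-7 + 115\right)^{2} + 53915} = \frac{113620 + 420717}{108^{2} + 53915} = \frac{534337}{11664 + 53915} = \frac{534337}{65579}$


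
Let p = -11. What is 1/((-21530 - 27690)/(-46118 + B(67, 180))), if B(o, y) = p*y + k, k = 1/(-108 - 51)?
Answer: 7647583/7825980 ≈ 0.97720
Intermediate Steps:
k = -1/159 (k = 1/(-159) = -1/159 ≈ -0.0062893)
B(o, y) = -1/159 - 11*y (B(o, y) = -11*y - 1/159 = -1/159 - 11*y)
1/((-21530 - 27690)/(-46118 + B(67, 180))) = 1/((-21530 - 27690)/(-46118 + (-1/159 - 11*180))) = 1/(-49220/(-46118 + (-1/159 - 1980))) = 1/(-49220/(-46118 - 314821/159)) = 1/(-49220/(-7647583/159)) = 1/(-49220*(-159/7647583)) = 1/(7825980/7647583) = 7647583/7825980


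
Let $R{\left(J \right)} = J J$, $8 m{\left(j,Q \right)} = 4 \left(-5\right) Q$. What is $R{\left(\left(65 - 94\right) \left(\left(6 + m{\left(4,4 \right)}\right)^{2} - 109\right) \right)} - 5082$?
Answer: $7268727$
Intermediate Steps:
$m{\left(j,Q \right)} = - \frac{5 Q}{2}$ ($m{\left(j,Q \right)} = \frac{4 \left(-5\right) Q}{8} = \frac{\left(-20\right) Q}{8} = - \frac{5 Q}{2}$)
$R{\left(J \right)} = J^{2}$
$R{\left(\left(65 - 94\right) \left(\left(6 + m{\left(4,4 \right)}\right)^{2} - 109\right) \right)} - 5082 = \left(\left(65 - 94\right) \left(\left(6 - 10\right)^{2} - 109\right)\right)^{2} - 5082 = \left(- 29 \left(\left(6 - 10\right)^{2} - 109\right)\right)^{2} - 5082 = \left(- 29 \left(\left(-4\right)^{2} - 109\right)\right)^{2} - 5082 = \left(- 29 \left(16 - 109\right)\right)^{2} - 5082 = \left(\left(-29\right) \left(-93\right)\right)^{2} - 5082 = 2697^{2} - 5082 = 7273809 - 5082 = 7268727$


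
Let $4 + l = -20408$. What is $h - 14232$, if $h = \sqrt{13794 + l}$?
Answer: $-14232 + i \sqrt{6618} \approx -14232.0 + 81.351 i$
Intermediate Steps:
$l = -20412$ ($l = -4 - 20408 = -20412$)
$h = i \sqrt{6618}$ ($h = \sqrt{13794 - 20412} = \sqrt{-6618} = i \sqrt{6618} \approx 81.351 i$)
$h - 14232 = i \sqrt{6618} - 14232 = -14232 + i \sqrt{6618}$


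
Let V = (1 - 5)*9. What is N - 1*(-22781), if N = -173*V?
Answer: 29009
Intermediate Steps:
V = -36 (V = -4*9 = -36)
N = 6228 (N = -173*(-36) = 6228)
N - 1*(-22781) = 6228 - 1*(-22781) = 6228 + 22781 = 29009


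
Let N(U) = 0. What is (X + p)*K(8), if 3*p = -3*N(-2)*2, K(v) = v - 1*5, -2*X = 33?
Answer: -99/2 ≈ -49.500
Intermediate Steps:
X = -33/2 (X = -1/2*33 = -33/2 ≈ -16.500)
K(v) = -5 + v (K(v) = v - 5 = -5 + v)
p = 0 (p = (-3*0*2)/3 = (0*2)/3 = (1/3)*0 = 0)
(X + p)*K(8) = (-33/2 + 0)*(-5 + 8) = -33/2*3 = -99/2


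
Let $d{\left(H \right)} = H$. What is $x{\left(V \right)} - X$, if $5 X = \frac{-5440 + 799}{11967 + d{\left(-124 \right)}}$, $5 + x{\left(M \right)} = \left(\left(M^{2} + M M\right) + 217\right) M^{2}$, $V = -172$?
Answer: $\frac{8002432778782}{4555} \approx 1.7568 \cdot 10^{9}$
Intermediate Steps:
$x{\left(M \right)} = -5 + M^{2} \left(217 + 2 M^{2}\right)$ ($x{\left(M \right)} = -5 + \left(\left(M^{2} + M M\right) + 217\right) M^{2} = -5 + \left(\left(M^{2} + M^{2}\right) + 217\right) M^{2} = -5 + \left(2 M^{2} + 217\right) M^{2} = -5 + \left(217 + 2 M^{2}\right) M^{2} = -5 + M^{2} \left(217 + 2 M^{2}\right)$)
$X = - \frac{357}{4555}$ ($X = \frac{\left(-5440 + 799\right) \frac{1}{11967 - 124}}{5} = \frac{\left(-4641\right) \frac{1}{11843}}{5} = \frac{1}{5} \left(- \frac{357}{911}\right) = - \frac{357}{4555} \approx -0.078375$)
$x{\left(V \right)} - X = \left(-5 + 2 \left(-172\right)^{4} + 217 \left(-172\right)^{2}\right) - - \frac{357}{4555} = \left(-5 + 2 \cdot 875213056 + 217 \cdot 29584\right) + \frac{357}{4555} = \left(-5 + 1750426112 + 6419728\right) + \frac{357}{4555} = 1756845835 + \frac{357}{4555} = \frac{8002432778782}{4555}$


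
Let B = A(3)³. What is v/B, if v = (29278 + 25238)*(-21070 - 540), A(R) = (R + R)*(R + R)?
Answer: -49087115/1944 ≈ -25251.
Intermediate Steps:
A(R) = 4*R² (A(R) = (2*R)*(2*R) = 4*R²)
v = -1178090760 (v = 54516*(-21610) = -1178090760)
B = 46656 (B = (4*3²)³ = (4*9)³ = 36³ = 46656)
v/B = -1178090760/46656 = -1178090760*1/46656 = -49087115/1944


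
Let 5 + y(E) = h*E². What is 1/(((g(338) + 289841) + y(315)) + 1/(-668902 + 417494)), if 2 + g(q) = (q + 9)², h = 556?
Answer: 251408/13973091464943 ≈ 1.7992e-8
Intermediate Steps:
y(E) = -5 + 556*E²
g(q) = -2 + (9 + q)² (g(q) = -2 + (q + 9)² = -2 + (9 + q)²)
1/(((g(338) + 289841) + y(315)) + 1/(-668902 + 417494)) = 1/((((-2 + (9 + 338)²) + 289841) + (-5 + 556*315²)) + 1/(-668902 + 417494)) = 1/((((-2 + 347²) + 289841) + (-5 + 556*99225)) + 1/(-251408)) = 1/((((-2 + 120409) + 289841) + (-5 + 55169100)) - 1/251408) = 1/(((120407 + 289841) + 55169095) - 1/251408) = 1/((410248 + 55169095) - 1/251408) = 1/(55579343 - 1/251408) = 1/(13973091464943/251408) = 251408/13973091464943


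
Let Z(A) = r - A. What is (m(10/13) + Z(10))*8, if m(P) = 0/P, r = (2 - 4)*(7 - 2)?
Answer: -160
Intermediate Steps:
r = -10 (r = -2*5 = -10)
Z(A) = -10 - A
m(P) = 0
(m(10/13) + Z(10))*8 = (0 + (-10 - 1*10))*8 = (0 + (-10 - 10))*8 = (0 - 20)*8 = -20*8 = -160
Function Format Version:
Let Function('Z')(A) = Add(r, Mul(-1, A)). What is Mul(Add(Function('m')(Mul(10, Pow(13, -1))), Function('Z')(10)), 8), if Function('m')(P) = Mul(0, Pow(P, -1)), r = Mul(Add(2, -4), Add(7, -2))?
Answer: -160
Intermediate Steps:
r = -10 (r = Mul(-2, 5) = -10)
Function('Z')(A) = Add(-10, Mul(-1, A))
Function('m')(P) = 0
Mul(Add(Function('m')(Mul(10, Pow(13, -1))), Function('Z')(10)), 8) = Mul(Add(0, Add(-10, Mul(-1, 10))), 8) = Mul(Add(0, Add(-10, -10)), 8) = Mul(Add(0, -20), 8) = Mul(-20, 8) = -160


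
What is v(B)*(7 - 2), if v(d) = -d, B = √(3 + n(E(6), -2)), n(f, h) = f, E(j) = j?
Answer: -15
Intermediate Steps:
B = 3 (B = √(3 + 6) = √9 = 3)
v(B)*(7 - 2) = (-1*3)*(7 - 2) = -3*5 = -15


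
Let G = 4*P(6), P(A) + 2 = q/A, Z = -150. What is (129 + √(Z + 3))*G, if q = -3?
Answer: -1290 - 70*I*√3 ≈ -1290.0 - 121.24*I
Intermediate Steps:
P(A) = -2 - 3/A
G = -10 (G = 4*(-2 - 3/6) = 4*(-2 - 3*⅙) = 4*(-2 - ½) = 4*(-5/2) = -10)
(129 + √(Z + 3))*G = (129 + √(-150 + 3))*(-10) = (129 + √(-147))*(-10) = (129 + 7*I*√3)*(-10) = -1290 - 70*I*√3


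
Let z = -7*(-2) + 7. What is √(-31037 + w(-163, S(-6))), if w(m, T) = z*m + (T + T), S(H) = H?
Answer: 2*I*√8618 ≈ 185.67*I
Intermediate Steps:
z = 21 (z = 14 + 7 = 21)
w(m, T) = 2*T + 21*m (w(m, T) = 21*m + (T + T) = 21*m + 2*T = 2*T + 21*m)
√(-31037 + w(-163, S(-6))) = √(-31037 + (2*(-6) + 21*(-163))) = √(-31037 + (-12 - 3423)) = √(-31037 - 3435) = √(-34472) = 2*I*√8618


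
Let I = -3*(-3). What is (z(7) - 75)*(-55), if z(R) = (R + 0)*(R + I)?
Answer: -2035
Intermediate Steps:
I = 9
z(R) = R*(9 + R) (z(R) = (R + 0)*(R + 9) = R*(9 + R))
(z(7) - 75)*(-55) = (7*(9 + 7) - 75)*(-55) = (7*16 - 75)*(-55) = (112 - 75)*(-55) = 37*(-55) = -2035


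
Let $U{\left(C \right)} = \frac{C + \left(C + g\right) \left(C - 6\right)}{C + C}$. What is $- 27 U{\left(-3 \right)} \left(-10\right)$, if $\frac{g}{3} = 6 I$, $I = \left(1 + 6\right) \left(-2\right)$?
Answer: $-103140$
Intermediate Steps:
$I = -14$ ($I = 7 \left(-2\right) = -14$)
$g = -252$ ($g = 3 \cdot 6 \left(-14\right) = 3 \left(-84\right) = -252$)
$U{\left(C \right)} = \frac{C + \left(-252 + C\right) \left(-6 + C\right)}{2 C}$ ($U{\left(C \right)} = \frac{C + \left(C - 252\right) \left(C - 6\right)}{C + C} = \frac{C + \left(-252 + C\right) \left(-6 + C\right)}{2 C}$)
$- 27 U{\left(-3 \right)} \left(-10\right) = - 27 \frac{1512 - 3 \left(-257 - 3\right)}{2 \left(-3\right)} \left(-10\right) = - 27 \cdot \frac{1}{2} \left(- \frac{1}{3}\right) \left(1512 - -780\right) \left(-10\right) = - 27 \cdot \frac{1}{2} \left(- \frac{1}{3}\right) \left(1512 + 780\right) \left(-10\right) = - 27 \cdot \frac{1}{2} \left(- \frac{1}{3}\right) 2292 \left(-10\right) = \left(-27\right) \left(-382\right) \left(-10\right) = 10314 \left(-10\right) = -103140$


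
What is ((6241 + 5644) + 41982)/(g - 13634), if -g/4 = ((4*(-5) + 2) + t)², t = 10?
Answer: -53867/13890 ≈ -3.8781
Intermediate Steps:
g = -256 (g = -4*((4*(-5) + 2) + 10)² = -4*((-20 + 2) + 10)² = -4*(-18 + 10)² = -4*(-8)² = -4*64 = -256)
((6241 + 5644) + 41982)/(g - 13634) = ((6241 + 5644) + 41982)/(-256 - 13634) = (11885 + 41982)/(-13890) = 53867*(-1/13890) = -53867/13890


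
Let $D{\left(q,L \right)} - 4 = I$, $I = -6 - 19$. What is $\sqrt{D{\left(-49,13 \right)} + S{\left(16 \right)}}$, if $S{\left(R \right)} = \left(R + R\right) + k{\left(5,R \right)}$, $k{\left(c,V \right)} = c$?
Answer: $4$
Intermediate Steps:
$I = -25$
$D{\left(q,L \right)} = -21$ ($D{\left(q,L \right)} = 4 - 25 = -21$)
$S{\left(R \right)} = 5 + 2 R$ ($S{\left(R \right)} = \left(R + R\right) + 5 = 2 R + 5 = 5 + 2 R$)
$\sqrt{D{\left(-49,13 \right)} + S{\left(16 \right)}} = \sqrt{-21 + \left(5 + 2 \cdot 16\right)} = \sqrt{-21 + \left(5 + 32\right)} = \sqrt{-21 + 37} = \sqrt{16} = 4$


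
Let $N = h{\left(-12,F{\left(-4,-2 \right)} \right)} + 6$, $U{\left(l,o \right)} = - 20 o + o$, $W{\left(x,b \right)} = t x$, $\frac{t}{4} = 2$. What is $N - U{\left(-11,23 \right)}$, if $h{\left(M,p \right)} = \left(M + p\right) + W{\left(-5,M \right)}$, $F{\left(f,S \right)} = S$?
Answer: $389$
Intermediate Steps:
$t = 8$ ($t = 4 \cdot 2 = 8$)
$W{\left(x,b \right)} = 8 x$
$h{\left(M,p \right)} = -40 + M + p$ ($h{\left(M,p \right)} = \left(M + p\right) + 8 \left(-5\right) = \left(M + p\right) - 40 = -40 + M + p$)
$U{\left(l,o \right)} = - 19 o$
$N = -48$ ($N = \left(-40 - 12 - 2\right) + 6 = -54 + 6 = -48$)
$N - U{\left(-11,23 \right)} = -48 - \left(-19\right) 23 = -48 - -437 = -48 + 437 = 389$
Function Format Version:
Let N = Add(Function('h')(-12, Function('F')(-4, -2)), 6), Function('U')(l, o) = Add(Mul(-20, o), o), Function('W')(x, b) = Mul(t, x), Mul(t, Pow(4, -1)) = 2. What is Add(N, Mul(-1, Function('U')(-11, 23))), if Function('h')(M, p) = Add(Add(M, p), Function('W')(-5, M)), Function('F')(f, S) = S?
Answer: 389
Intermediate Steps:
t = 8 (t = Mul(4, 2) = 8)
Function('W')(x, b) = Mul(8, x)
Function('h')(M, p) = Add(-40, M, p) (Function('h')(M, p) = Add(Add(M, p), Mul(8, -5)) = Add(Add(M, p), -40) = Add(-40, M, p))
Function('U')(l, o) = Mul(-19, o)
N = -48 (N = Add(Add(-40, -12, -2), 6) = Add(-54, 6) = -48)
Add(N, Mul(-1, Function('U')(-11, 23))) = Add(-48, Mul(-1, Mul(-19, 23))) = Add(-48, Mul(-1, -437)) = Add(-48, 437) = 389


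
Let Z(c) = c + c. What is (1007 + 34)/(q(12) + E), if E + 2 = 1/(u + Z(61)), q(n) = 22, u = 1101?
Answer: 1273143/24461 ≈ 52.048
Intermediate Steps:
Z(c) = 2*c
E = -2445/1223 (E = -2 + 1/(1101 + 2*61) = -2 + 1/(1101 + 122) = -2 + 1/1223 = -2445/1223 ≈ -1.9992)
(1007 + 34)/(q(12) + E) = (1007 + 34)/(22 - 2445/1223) = 1041/(24461/1223) = 1041*(1223/24461) = 1273143/24461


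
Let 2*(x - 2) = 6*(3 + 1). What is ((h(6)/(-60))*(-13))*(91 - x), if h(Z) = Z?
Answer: 1001/10 ≈ 100.10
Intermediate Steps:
x = 14 (x = 2 + (6*(3 + 1))/2 = 2 + (6*4)/2 = 2 + (1/2)*24 = 2 + 12 = 14)
((h(6)/(-60))*(-13))*(91 - x) = ((6/(-60))*(-13))*(91 - 1*14) = ((6*(-1/60))*(-13))*(91 - 14) = -1/10*(-13)*77 = (13/10)*77 = 1001/10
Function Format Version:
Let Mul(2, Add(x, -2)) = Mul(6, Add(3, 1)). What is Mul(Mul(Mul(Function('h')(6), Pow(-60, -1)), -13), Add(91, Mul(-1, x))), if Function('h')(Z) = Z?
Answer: Rational(1001, 10) ≈ 100.10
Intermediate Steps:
x = 14 (x = Add(2, Mul(Rational(1, 2), Mul(6, Add(3, 1)))) = Add(2, Mul(Rational(1, 2), Mul(6, 4))) = Add(2, Mul(Rational(1, 2), 24)) = Add(2, 12) = 14)
Mul(Mul(Mul(Function('h')(6), Pow(-60, -1)), -13), Add(91, Mul(-1, x))) = Mul(Mul(Mul(6, Pow(-60, -1)), -13), Add(91, Mul(-1, 14))) = Mul(Mul(Mul(6, Rational(-1, 60)), -13), Add(91, -14)) = Mul(Mul(Rational(-1, 10), -13), 77) = Mul(Rational(13, 10), 77) = Rational(1001, 10)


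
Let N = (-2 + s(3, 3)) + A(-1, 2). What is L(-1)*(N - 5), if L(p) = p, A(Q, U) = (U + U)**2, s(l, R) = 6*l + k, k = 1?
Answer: -28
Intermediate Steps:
s(l, R) = 1 + 6*l (s(l, R) = 6*l + 1 = 1 + 6*l)
A(Q, U) = 4*U**2 (A(Q, U) = (2*U)**2 = 4*U**2)
N = 33 (N = (-2 + (1 + 6*3)) + 4*2**2 = (-2 + (1 + 18)) + 4*4 = (-2 + 19) + 16 = 17 + 16 = 33)
L(-1)*(N - 5) = -(33 - 5) = -1*28 = -28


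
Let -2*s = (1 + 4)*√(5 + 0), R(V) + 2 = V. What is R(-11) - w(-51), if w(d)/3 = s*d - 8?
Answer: 11 - 765*√5/2 ≈ -844.30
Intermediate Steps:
R(V) = -2 + V
s = -5*√5/2 (s = -(1 + 4)*√(5 + 0)/2 = -5*√5/2 ≈ -5.5902)
w(d) = -24 - 15*d*√5/2 (w(d) = 3*((-5*√5/2)*d - 8) = 3*(-5*d*√5/2 - 8) = 3*(-8 - 5*d*√5/2) = -24 - 15*d*√5/2)
R(-11) - w(-51) = (-2 - 11) - (-24 - 15/2*(-51)*√5) = -13 - (-24 + 765*√5/2) = -13 + (24 - 765*√5/2) = 11 - 765*√5/2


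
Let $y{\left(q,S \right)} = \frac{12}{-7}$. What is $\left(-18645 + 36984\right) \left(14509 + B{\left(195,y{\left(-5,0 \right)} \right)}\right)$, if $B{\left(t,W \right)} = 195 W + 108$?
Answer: $\frac{1833514881}{7} \approx 2.6193 \cdot 10^{8}$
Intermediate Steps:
$y{\left(q,S \right)} = - \frac{12}{7}$ ($y{\left(q,S \right)} = 12 \left(- \frac{1}{7}\right) = - \frac{12}{7}$)
$B{\left(t,W \right)} = 108 + 195 W$
$\left(-18645 + 36984\right) \left(14509 + B{\left(195,y{\left(-5,0 \right)} \right)}\right) = \left(-18645 + 36984\right) \left(14509 + \left(108 + 195 \left(- \frac{12}{7}\right)\right)\right) = 18339 \left(14509 + \left(108 - \frac{2340}{7}\right)\right) = 18339 \left(14509 - \frac{1584}{7}\right) = 18339 \cdot \frac{99979}{7} = \frac{1833514881}{7}$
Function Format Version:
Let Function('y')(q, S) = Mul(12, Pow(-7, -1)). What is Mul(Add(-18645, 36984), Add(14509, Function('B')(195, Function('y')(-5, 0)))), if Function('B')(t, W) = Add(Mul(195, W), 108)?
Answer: Rational(1833514881, 7) ≈ 2.6193e+8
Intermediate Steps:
Function('y')(q, S) = Rational(-12, 7) (Function('y')(q, S) = Mul(12, Rational(-1, 7)) = Rational(-12, 7))
Function('B')(t, W) = Add(108, Mul(195, W))
Mul(Add(-18645, 36984), Add(14509, Function('B')(195, Function('y')(-5, 0)))) = Mul(Add(-18645, 36984), Add(14509, Add(108, Mul(195, Rational(-12, 7))))) = Mul(18339, Add(14509, Add(108, Rational(-2340, 7)))) = Mul(18339, Add(14509, Rational(-1584, 7))) = Mul(18339, Rational(99979, 7)) = Rational(1833514881, 7)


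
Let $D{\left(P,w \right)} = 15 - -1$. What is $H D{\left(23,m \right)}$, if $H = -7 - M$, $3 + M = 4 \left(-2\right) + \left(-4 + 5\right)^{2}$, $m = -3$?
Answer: $48$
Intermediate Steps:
$D{\left(P,w \right)} = 16$ ($D{\left(P,w \right)} = 15 + 1 = 16$)
$M = -10$ ($M = -3 + \left(4 \left(-2\right) + \left(-4 + 5\right)^{2}\right) = -3 - \left(8 - 1^{2}\right) = -3 + \left(-8 + 1\right) = -3 - 7 = -10$)
$H = 3$ ($H = -7 - -10 = -7 + 10 = 3$)
$H D{\left(23,m \right)} = 3 \cdot 16 = 48$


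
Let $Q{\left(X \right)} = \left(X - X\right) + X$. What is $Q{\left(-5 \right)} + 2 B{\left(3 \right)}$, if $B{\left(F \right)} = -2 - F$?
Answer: $-15$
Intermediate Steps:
$Q{\left(X \right)} = X$ ($Q{\left(X \right)} = 0 + X = X$)
$Q{\left(-5 \right)} + 2 B{\left(3 \right)} = -5 + 2 \left(-2 - 3\right) = -5 + 2 \left(-5\right) = -5 - 10 = -15$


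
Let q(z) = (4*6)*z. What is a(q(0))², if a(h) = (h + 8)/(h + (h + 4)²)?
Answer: ¼ ≈ 0.25000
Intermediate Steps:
q(z) = 24*z
a(h) = (8 + h)/(h + (4 + h)²)
a(q(0))² = ((8 + 24*0)/(24*0 + (4 + 24*0)²))² = ((8 + 0)/(0 + (4 + 0)²))² = (8/(0 + 4²))² = (8/(0 + 16))² = (8/16)² = ((1/16)*8)² = (½)² = ¼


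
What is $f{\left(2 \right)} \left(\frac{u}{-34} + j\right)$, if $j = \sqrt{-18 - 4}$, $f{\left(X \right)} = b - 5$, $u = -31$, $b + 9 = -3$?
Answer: $- \frac{31}{2} - 17 i \sqrt{22} \approx -15.5 - 79.737 i$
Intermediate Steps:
$b = -12$ ($b = -9 - 3 = -12$)
$f{\left(X \right)} = -17$ ($f{\left(X \right)} = -12 - 5 = -17$)
$j = i \sqrt{22}$ ($j = \sqrt{-22} = i \sqrt{22} \approx 4.6904 i$)
$f{\left(2 \right)} \left(\frac{u}{-34} + j\right) = - 17 \left(- \frac{31}{-34} + i \sqrt{22}\right) = - 17 \left(\left(-31\right) \left(- \frac{1}{34}\right) + i \sqrt{22}\right) = - 17 \left(\frac{31}{34} + i \sqrt{22}\right) = - \frac{31}{2} - 17 i \sqrt{22}$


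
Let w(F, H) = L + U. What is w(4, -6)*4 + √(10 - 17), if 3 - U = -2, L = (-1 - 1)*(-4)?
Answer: 52 + I*√7 ≈ 52.0 + 2.6458*I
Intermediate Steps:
L = 8 (L = -2*(-4) = 8)
U = 5 (U = 3 - 1*(-2) = 3 + 2 = 5)
w(F, H) = 13 (w(F, H) = 8 + 5 = 13)
w(4, -6)*4 + √(10 - 17) = 13*4 + √(10 - 17) = 52 + √(-7) = 52 + I*√7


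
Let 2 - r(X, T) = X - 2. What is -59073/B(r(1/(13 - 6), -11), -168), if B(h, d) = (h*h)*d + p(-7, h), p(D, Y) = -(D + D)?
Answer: 413511/17398 ≈ 23.768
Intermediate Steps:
p(D, Y) = -2*D
r(X, T) = 4 - X (r(X, T) = 2 - (X - 2) = 2 - (-2 + X) = 2 + (2 - X) = 4 - X)
B(h, d) = 14 + d*h² (B(h, d) = (h*h)*d - 2*(-7) = h²*d + 14 = d*h² + 14 = 14 + d*h²)
-59073/B(r(1/(13 - 6), -11), -168) = -59073/(14 - 168*(4 - 1/(13 - 6))²) = -59073/(14 - 168*(4 - 1/7)²) = -59073/(14 - 168*(4 - 1*⅐)²) = -59073/(14 - 168*(4 - ⅐)²) = -59073/(14 - 168*(27/7)²) = -59073/(14 - 168*729/49) = -59073/(14 - 17496/7) = -59073/(-17398/7) = -59073*(-7/17398) = 413511/17398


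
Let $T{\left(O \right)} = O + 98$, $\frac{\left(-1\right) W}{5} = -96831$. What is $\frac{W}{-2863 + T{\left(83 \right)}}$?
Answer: $- \frac{53795}{298} \approx -180.52$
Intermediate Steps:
$W = 484155$ ($W = \left(-5\right) \left(-96831\right) = 484155$)
$T{\left(O \right)} = 98 + O$
$\frac{W}{-2863 + T{\left(83 \right)}} = \frac{484155}{-2863 + \left(98 + 83\right)} = \frac{484155}{-2863 + 181} = \frac{484155}{-2682} = 484155 \left(- \frac{1}{2682}\right) = - \frac{53795}{298}$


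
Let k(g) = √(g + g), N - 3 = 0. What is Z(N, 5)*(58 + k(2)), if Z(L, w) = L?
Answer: 180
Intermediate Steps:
N = 3 (N = 3 + 0 = 3)
k(g) = √2*√g (k(g) = √(2*g) = √2*√g)
Z(N, 5)*(58 + k(2)) = 3*(58 + √2*√2) = 3*(58 + 2) = 3*60 = 180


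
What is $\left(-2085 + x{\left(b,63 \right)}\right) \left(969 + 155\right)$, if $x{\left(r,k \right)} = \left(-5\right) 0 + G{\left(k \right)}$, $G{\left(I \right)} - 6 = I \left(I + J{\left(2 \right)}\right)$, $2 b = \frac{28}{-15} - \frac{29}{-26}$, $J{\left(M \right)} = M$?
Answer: $2265984$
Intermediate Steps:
$b = - \frac{293}{780}$ ($b = \frac{\frac{28}{-15} - \frac{29}{-26}}{2} = \frac{28 \left(- \frac{1}{15}\right) - - \frac{29}{26}}{2} = \frac{- \frac{28}{15} + \frac{29}{26}}{2} = \frac{1}{2} \left(- \frac{293}{390}\right) = - \frac{293}{780} \approx -0.37564$)
$G{\left(I \right)} = 6 + I \left(2 + I\right)$ ($G{\left(I \right)} = 6 + I \left(I + 2\right) = 6 + I \left(2 + I\right)$)
$x{\left(r,k \right)} = 6 + k^{2} + 2 k$ ($x{\left(r,k \right)} = \left(-5\right) 0 + \left(6 + k^{2} + 2 k\right) = 0 + \left(6 + k^{2} + 2 k\right) = 6 + k^{2} + 2 k$)
$\left(-2085 + x{\left(b,63 \right)}\right) \left(969 + 155\right) = \left(-2085 + \left(6 + 63^{2} + 2 \cdot 63\right)\right) \left(969 + 155\right) = \left(-2085 + \left(6 + 3969 + 126\right)\right) 1124 = \left(-2085 + 4101\right) 1124 = 2016 \cdot 1124 = 2265984$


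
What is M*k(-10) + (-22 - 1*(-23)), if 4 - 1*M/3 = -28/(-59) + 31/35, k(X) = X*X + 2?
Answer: 1670071/2065 ≈ 808.75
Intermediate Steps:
k(X) = 2 + X**2 (k(X) = X**2 + 2 = 2 + X**2)
M = 16353/2065 (M = 12 - 3*(-28/(-59) + 31/35) = 12 - 3*(-28*(-1/59) + 31*(1/35)) = 12 - 3*(28/59 + 31/35) = 12 - 3*2809/2065 = 12 - 8427/2065 = 16353/2065 ≈ 7.9191)
M*k(-10) + (-22 - 1*(-23)) = 16353*(2 + (-10)**2)/2065 + (-22 - 1*(-23)) = 16353*(2 + 100)/2065 + (-22 + 23) = (16353/2065)*102 + 1 = 1668006/2065 + 1 = 1670071/2065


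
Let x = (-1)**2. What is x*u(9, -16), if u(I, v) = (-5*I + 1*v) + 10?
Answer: -51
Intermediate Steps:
u(I, v) = 10 + v - 5*I (u(I, v) = (-5*I + v) + 10 = (v - 5*I) + 10 = 10 + v - 5*I)
x = 1
x*u(9, -16) = 1*(10 - 16 - 5*9) = 1*(10 - 16 - 45) = 1*(-51) = -51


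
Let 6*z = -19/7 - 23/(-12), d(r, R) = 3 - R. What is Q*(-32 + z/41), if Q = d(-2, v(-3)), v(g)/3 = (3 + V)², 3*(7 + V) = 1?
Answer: 1322630/1107 ≈ 1194.8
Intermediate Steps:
V = -20/3 (V = -7 + (⅓)*1 = -7 + ⅓ = -20/3 ≈ -6.6667)
v(g) = 121/3 (v(g) = 3*(3 - 20/3)² = 3*(-11/3)² = 3*(121/9) = 121/3)
z = -67/504 (z = (-19/7 - 23/(-12))/6 = (-19*⅐ - 23*(-1/12))/6 = (-19/7 + 23/12)/6 = (⅙)*(-67/84) = -67/504 ≈ -0.13294)
Q = -112/3 (Q = 3 - 1*121/3 = 3 - 121/3 = -112/3 ≈ -37.333)
Q*(-32 + z/41) = -112*(-32 - 67/504/41)/3 = -112*(-32 - 67/504*1/41)/3 = -112*(-32 - 67/20664)/3 = -112/3*(-661315/20664) = 1322630/1107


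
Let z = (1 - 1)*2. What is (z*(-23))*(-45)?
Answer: 0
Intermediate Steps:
z = 0 (z = 0*2 = 0)
(z*(-23))*(-45) = (0*(-23))*(-45) = 0*(-45) = 0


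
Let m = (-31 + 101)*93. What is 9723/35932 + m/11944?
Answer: 10939026/13411619 ≈ 0.81564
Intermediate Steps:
m = 6510 (m = 70*93 = 6510)
9723/35932 + m/11944 = 9723/35932 + 6510/11944 = 9723*(1/35932) + 6510*(1/11944) = 9723/35932 + 3255/5972 = 10939026/13411619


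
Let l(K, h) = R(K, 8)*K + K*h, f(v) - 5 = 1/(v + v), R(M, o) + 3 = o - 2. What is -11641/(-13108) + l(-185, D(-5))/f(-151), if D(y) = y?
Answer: 1482254189/19779972 ≈ 74.937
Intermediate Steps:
R(M, o) = -5 + o (R(M, o) = -3 + (o - 2) = -3 + (-2 + o) = -5 + o)
f(v) = 5 + 1/(2*v) (f(v) = 5 + 1/(v + v) = 5 + 1/(2*v))
l(K, h) = 3*K + K*h (l(K, h) = (-5 + 8)*K + K*h = 3*K + K*h)
-11641/(-13108) + l(-185, D(-5))/f(-151) = -11641/(-13108) + (-185*(3 - 5))/(5 + (½)/(-151)) = -11641*(-1/13108) + (-185*(-2))/(5 + (½)*(-1/151)) = 11641/13108 + 370/(5 - 1/302) = 11641/13108 + 370/(1509/302) = 11641/13108 + 370*(302/1509) = 11641/13108 + 111740/1509 = 1482254189/19779972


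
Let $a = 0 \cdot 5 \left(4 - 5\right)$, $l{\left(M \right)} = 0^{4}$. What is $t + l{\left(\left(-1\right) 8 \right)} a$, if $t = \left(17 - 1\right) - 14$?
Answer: $2$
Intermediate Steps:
$t = 2$ ($t = 16 - 14 = 2$)
$l{\left(M \right)} = 0$
$a = 0$ ($a = 0 \left(-1\right) = 0$)
$t + l{\left(\left(-1\right) 8 \right)} a = 2 + 0 \cdot 0 = 2 + 0 = 2$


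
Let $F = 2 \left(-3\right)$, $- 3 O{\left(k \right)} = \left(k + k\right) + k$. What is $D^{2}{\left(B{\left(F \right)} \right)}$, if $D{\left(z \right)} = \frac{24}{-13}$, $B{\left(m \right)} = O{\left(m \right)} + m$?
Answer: $\frac{576}{169} \approx 3.4083$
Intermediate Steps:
$O{\left(k \right)} = - k$ ($O{\left(k \right)} = - \frac{\left(k + k\right) + k}{3} = - \frac{2 k + k}{3} = - \frac{3 k}{3} = - k$)
$F = -6$
$B{\left(m \right)} = 0$ ($B{\left(m \right)} = - m + m = 0$)
$D{\left(z \right)} = - \frac{24}{13}$ ($D{\left(z \right)} = 24 \left(- \frac{1}{13}\right) = - \frac{24}{13}$)
$D^{2}{\left(B{\left(F \right)} \right)} = \left(- \frac{24}{13}\right)^{2} = \frac{576}{169}$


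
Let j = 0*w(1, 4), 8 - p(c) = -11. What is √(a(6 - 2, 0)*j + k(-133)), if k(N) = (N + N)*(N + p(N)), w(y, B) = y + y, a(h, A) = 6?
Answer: 38*√21 ≈ 174.14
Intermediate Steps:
p(c) = 19 (p(c) = 8 - 1*(-11) = 8 + 11 = 19)
w(y, B) = 2*y
k(N) = 2*N*(19 + N) (k(N) = (N + N)*(N + 19) = (2*N)*(19 + N) = 2*N*(19 + N))
j = 0 (j = 0*(2*1) = 0*2 = 0)
√(a(6 - 2, 0)*j + k(-133)) = √(6*0 + 2*(-133)*(19 - 133)) = √(0 + 2*(-133)*(-114)) = √(0 + 30324) = √30324 = 38*√21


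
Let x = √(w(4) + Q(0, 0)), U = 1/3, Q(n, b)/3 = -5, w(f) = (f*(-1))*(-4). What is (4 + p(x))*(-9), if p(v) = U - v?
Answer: -30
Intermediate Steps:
w(f) = 4*f (w(f) = -f*(-4) = 4*f)
Q(n, b) = -15 (Q(n, b) = 3*(-5) = -15)
U = ⅓ (U = 1*(⅓) = ⅓ ≈ 0.33333)
x = 1 (x = √(4*4 - 15) = √(16 - 15) = √1 = 1)
p(v) = ⅓ - v
(4 + p(x))*(-9) = (4 + (⅓ - 1*1))*(-9) = (4 + (⅓ - 1))*(-9) = (4 - ⅔)*(-9) = (10/3)*(-9) = -30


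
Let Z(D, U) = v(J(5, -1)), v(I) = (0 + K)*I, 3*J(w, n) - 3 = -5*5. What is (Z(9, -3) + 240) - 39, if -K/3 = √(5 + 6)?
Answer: 201 + 22*√11 ≈ 273.97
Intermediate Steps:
K = -3*√11 (K = -3*√(5 + 6) = -3*√11 ≈ -9.9499)
J(w, n) = -22/3 (J(w, n) = 1 + (-5*5)/3 = 1 + (⅓)*(-25) = 1 - 25/3 = -22/3)
v(I) = -3*I*√11 (v(I) = (0 - 3*√11)*I = (-3*√11)*I = -3*I*√11)
Z(D, U) = 22*√11 (Z(D, U) = -3*(-22/3)*√11 = 22*√11)
(Z(9, -3) + 240) - 39 = (22*√11 + 240) - 39 = (240 + 22*√11) - 39 = 201 + 22*√11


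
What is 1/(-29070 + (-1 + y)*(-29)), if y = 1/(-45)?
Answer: -45/1306816 ≈ -3.4435e-5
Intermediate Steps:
y = -1/45 ≈ -0.022222
1/(-29070 + (-1 + y)*(-29)) = 1/(-29070 + (-1 - 1/45)*(-29)) = 1/(-29070 - 46/45*(-29)) = 1/(-29070 + 1334/45) = 1/(-1306816/45) = -45/1306816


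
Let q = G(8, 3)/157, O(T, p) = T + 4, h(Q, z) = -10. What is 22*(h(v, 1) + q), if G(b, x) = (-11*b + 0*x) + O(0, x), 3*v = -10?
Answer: -36388/157 ≈ -231.77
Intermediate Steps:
v = -10/3 (v = (1/3)*(-10) = -10/3 ≈ -3.3333)
O(T, p) = 4 + T
G(b, x) = 4 - 11*b (G(b, x) = (-11*b + 0*x) + (4 + 0) = (-11*b + 0) + 4 = -11*b + 4 = 4 - 11*b)
q = -84/157 (q = (4 - 11*8)/157 = (4 - 88)*(1/157) = -84*1/157 = -84/157 ≈ -0.53503)
22*(h(v, 1) + q) = 22*(-10 - 84/157) = 22*(-1654/157) = -36388/157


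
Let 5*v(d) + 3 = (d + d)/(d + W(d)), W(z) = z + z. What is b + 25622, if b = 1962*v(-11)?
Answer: 123532/5 ≈ 24706.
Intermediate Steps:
W(z) = 2*z
v(d) = -7/15 (v(d) = -⅗ + ((d + d)/(d + 2*d))/5 = -⅗ + ((2*d)/((3*d)))/5 = -⅗ + ((2*d)*(1/(3*d)))/5 = -⅗ + (⅕)*(⅔) = -⅗ + 2/15 = -7/15)
b = -4578/5 (b = 1962*(-7/15) = -4578/5 ≈ -915.60)
b + 25622 = -4578/5 + 25622 = 123532/5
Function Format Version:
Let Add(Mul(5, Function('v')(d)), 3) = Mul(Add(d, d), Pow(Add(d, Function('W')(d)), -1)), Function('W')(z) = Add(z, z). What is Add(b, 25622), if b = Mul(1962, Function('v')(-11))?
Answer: Rational(123532, 5) ≈ 24706.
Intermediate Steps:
Function('W')(z) = Mul(2, z)
Function('v')(d) = Rational(-7, 15) (Function('v')(d) = Add(Rational(-3, 5), Mul(Rational(1, 5), Mul(Add(d, d), Pow(Add(d, Mul(2, d)), -1)))) = Add(Rational(-3, 5), Mul(Rational(1, 5), Mul(Mul(2, d), Pow(Mul(3, d), -1)))) = Add(Rational(-3, 5), Mul(Rational(1, 5), Mul(Mul(2, d), Mul(Rational(1, 3), Pow(d, -1))))) = Add(Rational(-3, 5), Mul(Rational(1, 5), Rational(2, 3))) = Add(Rational(-3, 5), Rational(2, 15)) = Rational(-7, 15))
b = Rational(-4578, 5) (b = Mul(1962, Rational(-7, 15)) = Rational(-4578, 5) ≈ -915.60)
Add(b, 25622) = Add(Rational(-4578, 5), 25622) = Rational(123532, 5)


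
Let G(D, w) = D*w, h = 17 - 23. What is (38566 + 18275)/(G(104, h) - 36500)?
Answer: -56841/37124 ≈ -1.5311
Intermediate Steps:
h = -6
(38566 + 18275)/(G(104, h) - 36500) = (38566 + 18275)/(104*(-6) - 36500) = 56841/(-624 - 36500) = 56841/(-37124) = 56841*(-1/37124) = -56841/37124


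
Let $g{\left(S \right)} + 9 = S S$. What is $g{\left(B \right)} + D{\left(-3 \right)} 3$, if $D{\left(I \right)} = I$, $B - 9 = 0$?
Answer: $63$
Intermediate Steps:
$B = 9$ ($B = 9 + 0 = 9$)
$g{\left(S \right)} = -9 + S^{2}$ ($g{\left(S \right)} = -9 + S S = -9 + S^{2}$)
$g{\left(B \right)} + D{\left(-3 \right)} 3 = \left(-9 + 9^{2}\right) - 9 = \left(-9 + 81\right) - 9 = 72 - 9 = 63$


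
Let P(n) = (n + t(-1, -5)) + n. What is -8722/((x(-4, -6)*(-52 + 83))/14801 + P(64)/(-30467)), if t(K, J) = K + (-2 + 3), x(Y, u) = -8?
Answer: 1966558354187/4725172 ≈ 4.1619e+5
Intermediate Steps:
t(K, J) = 1 + K (t(K, J) = K + 1 = 1 + K)
P(n) = 2*n (P(n) = (n + (1 - 1)) + n = (n + 0) + n = n + n = 2*n)
-8722/((x(-4, -6)*(-52 + 83))/14801 + P(64)/(-30467)) = -8722/(-8*(-52 + 83)/14801 + (2*64)/(-30467)) = -8722/(-8*31*(1/14801) + 128*(-1/30467)) = -8722/(-248*1/14801 - 128/30467) = -8722/(-248/14801 - 128/30467) = -8722/(-9450344/450942067) = -8722*(-450942067/9450344) = 1966558354187/4725172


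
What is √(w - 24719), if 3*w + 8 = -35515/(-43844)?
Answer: I*√11880462553315/21922 ≈ 157.23*I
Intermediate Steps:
w = -105079/43844 (w = -8/3 + (-35515/(-43844))/3 = -8/3 + (-35515*(-1/43844))/3 = -8/3 + (⅓)*(35515/43844) = -8/3 + 35515/131532 = -105079/43844 ≈ -2.3967)
√(w - 24719) = √(-105079/43844 - 24719) = √(-1083884915/43844) = I*√11880462553315/21922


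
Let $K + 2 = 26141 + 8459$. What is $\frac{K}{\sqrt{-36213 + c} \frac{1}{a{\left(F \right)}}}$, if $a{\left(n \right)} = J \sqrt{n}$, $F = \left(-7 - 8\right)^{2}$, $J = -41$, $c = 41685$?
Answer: $- \frac{3546295 \sqrt{38}}{76} \approx -2.8764 \cdot 10^{5}$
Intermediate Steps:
$F = 225$ ($F = \left(-15\right)^{2} = 225$)
$a{\left(n \right)} = - 41 \sqrt{n}$
$K = 34598$ ($K = -2 + \left(26141 + 8459\right) = -2 + 34600 = 34598$)
$\frac{K}{\sqrt{-36213 + c} \frac{1}{a{\left(F \right)}}} = \frac{34598}{\sqrt{-36213 + 41685} \frac{1}{\left(-41\right) \sqrt{225}}} = \frac{34598}{\sqrt{5472} \frac{1}{\left(-41\right) 15}} = \frac{34598}{12 \sqrt{38} \frac{1}{-615}} = \frac{34598}{12 \sqrt{38} \left(- \frac{1}{615}\right)} = \frac{34598}{\left(- \frac{4}{205}\right) \sqrt{38}} = 34598 \left(- \frac{205 \sqrt{38}}{152}\right) = - \frac{3546295 \sqrt{38}}{76}$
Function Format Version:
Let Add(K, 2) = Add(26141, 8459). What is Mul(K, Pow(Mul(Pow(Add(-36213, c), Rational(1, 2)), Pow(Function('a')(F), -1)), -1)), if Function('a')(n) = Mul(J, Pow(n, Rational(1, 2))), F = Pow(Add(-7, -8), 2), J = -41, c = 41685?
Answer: Mul(Rational(-3546295, 76), Pow(38, Rational(1, 2))) ≈ -2.8764e+5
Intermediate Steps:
F = 225 (F = Pow(-15, 2) = 225)
Function('a')(n) = Mul(-41, Pow(n, Rational(1, 2)))
K = 34598 (K = Add(-2, Add(26141, 8459)) = Add(-2, 34600) = 34598)
Mul(K, Pow(Mul(Pow(Add(-36213, c), Rational(1, 2)), Pow(Function('a')(F), -1)), -1)) = Mul(34598, Pow(Mul(Pow(Add(-36213, 41685), Rational(1, 2)), Pow(Mul(-41, Pow(225, Rational(1, 2))), -1)), -1)) = Mul(34598, Pow(Mul(Pow(5472, Rational(1, 2)), Pow(Mul(-41, 15), -1)), -1)) = Mul(34598, Pow(Mul(Mul(12, Pow(38, Rational(1, 2))), Pow(-615, -1)), -1)) = Mul(34598, Pow(Mul(Mul(12, Pow(38, Rational(1, 2))), Rational(-1, 615)), -1)) = Mul(34598, Pow(Mul(Rational(-4, 205), Pow(38, Rational(1, 2))), -1)) = Mul(34598, Mul(Rational(-205, 152), Pow(38, Rational(1, 2)))) = Mul(Rational(-3546295, 76), Pow(38, Rational(1, 2)))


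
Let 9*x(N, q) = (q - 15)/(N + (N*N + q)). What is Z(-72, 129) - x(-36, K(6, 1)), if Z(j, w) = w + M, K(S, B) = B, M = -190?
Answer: -692275/11349 ≈ -60.999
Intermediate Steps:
x(N, q) = (-15 + q)/(9*(N + q + N**2)) (x(N, q) = ((q - 15)/(N + (N*N + q)))/9 = ((-15 + q)/(N + (N**2 + q)))/9 = ((-15 + q)/(N + (q + N**2)))/9 = ((-15 + q)/(N + q + N**2))/9 = (-15 + q)/(9*(N + q + N**2)))
Z(j, w) = -190 + w (Z(j, w) = w - 190 = -190 + w)
Z(-72, 129) - x(-36, K(6, 1)) = (-190 + 129) - (-5/3 + (1/9)*1)/(-36 + 1 + (-36)**2) = -61 - (-5/3 + 1/9)/(-36 + 1 + 1296) = -61 - (-14)/(1261*9) = -61 - 1*(-14/11349) = -61 + 14/11349 = -692275/11349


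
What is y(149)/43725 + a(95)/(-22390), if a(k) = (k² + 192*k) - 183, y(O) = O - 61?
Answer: -10747183/8900025 ≈ -1.2075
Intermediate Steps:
y(O) = -61 + O
a(k) = -183 + k² + 192*k
y(149)/43725 + a(95)/(-22390) = (-61 + 149)/43725 + (-183 + 95² + 192*95)/(-22390) = 88*(1/43725) + (-183 + 9025 + 18240)*(-1/22390) = 8/3975 + 27082*(-1/22390) = 8/3975 - 13541/11195 = -10747183/8900025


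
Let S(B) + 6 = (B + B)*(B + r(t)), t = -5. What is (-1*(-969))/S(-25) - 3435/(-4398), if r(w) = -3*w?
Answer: 26134/9529 ≈ 2.7426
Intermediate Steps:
S(B) = -6 + 2*B*(15 + B) (S(B) = -6 + (B + B)*(B - 3*(-5)) = -6 + (2*B)*(B + 15) = -6 + (2*B)*(15 + B) = -6 + 2*B*(15 + B))
(-1*(-969))/S(-25) - 3435/(-4398) = (-1*(-969))/(-6 + 2*(-25)² + 30*(-25)) - 3435/(-4398) = 969/(-6 + 2*625 - 750) - 3435*(-1/4398) = 969/(-6 + 1250 - 750) + 1145/1466 = 969/494 + 1145/1466 = 969*(1/494) + 1145/1466 = 51/26 + 1145/1466 = 26134/9529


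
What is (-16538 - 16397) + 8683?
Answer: -24252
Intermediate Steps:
(-16538 - 16397) + 8683 = -32935 + 8683 = -24252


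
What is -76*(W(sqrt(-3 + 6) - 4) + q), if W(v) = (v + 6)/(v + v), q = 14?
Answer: -13414/13 + 228*sqrt(3)/13 ≈ -1001.5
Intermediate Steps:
W(v) = (6 + v)/(2*v) (W(v) = (6 + v)/((2*v)) = (6 + v)*(1/(2*v)) = (6 + v)/(2*v))
-76*(W(sqrt(-3 + 6) - 4) + q) = -76*((6 + (sqrt(-3 + 6) - 4))/(2*(sqrt(-3 + 6) - 4)) + 14) = -76*((6 + (sqrt(3) - 4))/(2*(sqrt(3) - 4)) + 14) = -76*((6 + (-4 + sqrt(3)))/(2*(-4 + sqrt(3))) + 14) = -76*((2 + sqrt(3))/(2*(-4 + sqrt(3))) + 14) = -76*(14 + (2 + sqrt(3))/(2*(-4 + sqrt(3)))) = -1064 - 38*(2 + sqrt(3))/(-4 + sqrt(3))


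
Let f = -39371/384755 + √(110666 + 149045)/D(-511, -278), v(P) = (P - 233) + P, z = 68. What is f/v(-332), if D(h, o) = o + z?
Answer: 39371/345125235 + √259711/188370 ≈ 0.0028195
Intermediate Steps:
v(P) = -233 + 2*P (v(P) = (-233 + P) + P = -233 + 2*P)
D(h, o) = 68 + o (D(h, o) = o + 68 = 68 + o)
f = -39371/384755 - √259711/210 (f = -39371/384755 + √(110666 + 149045)/(68 - 278) = -39371*1/384755 + √259711/(-210) = -39371/384755 + √259711*(-1/210) = -39371/384755 - √259711/210 ≈ -2.5291)
f/v(-332) = (-39371/384755 - √259711/210)/(-233 + 2*(-332)) = (-39371/384755 - √259711/210)/(-233 - 664) = (-39371/384755 - √259711/210)/(-897) = (-39371/384755 - √259711/210)*(-1/897) = 39371/345125235 + √259711/188370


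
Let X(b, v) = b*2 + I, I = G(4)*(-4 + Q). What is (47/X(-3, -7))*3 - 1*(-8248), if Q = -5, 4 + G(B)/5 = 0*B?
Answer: 478431/58 ≈ 8248.8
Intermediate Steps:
G(B) = -20 (G(B) = -20 + 5*(0*B) = -20 + 5*0 = -20 + 0 = -20)
I = 180 (I = -20*(-4 - 5) = -20*(-9) = 180)
X(b, v) = 180 + 2*b (X(b, v) = b*2 + 180 = 2*b + 180 = 180 + 2*b)
(47/X(-3, -7))*3 - 1*(-8248) = (47/(180 + 2*(-3)))*3 - 1*(-8248) = (47/(180 - 6))*3 + 8248 = (47/174)*3 + 8248 = 47/58 + 8248 = 478431/58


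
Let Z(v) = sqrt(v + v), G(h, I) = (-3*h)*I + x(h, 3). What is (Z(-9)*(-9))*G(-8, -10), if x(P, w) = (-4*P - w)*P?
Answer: 12744*I*sqrt(2) ≈ 18023.0*I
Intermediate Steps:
x(P, w) = P*(-w - 4*P) (x(P, w) = (-w - 4*P)*P = P*(-w - 4*P))
G(h, I) = -h*(3 + 4*h) - 3*I*h (G(h, I) = (-3*h)*I - h*(3 + 4*h) = -3*I*h - h*(3 + 4*h) = -h*(3 + 4*h) - 3*I*h)
Z(v) = sqrt(2)*sqrt(v) (Z(v) = sqrt(2*v) = sqrt(2)*sqrt(v))
(Z(-9)*(-9))*G(-8, -10) = ((sqrt(2)*sqrt(-9))*(-9))*(-8*(-3 - 4*(-8) - 3*(-10))) = ((sqrt(2)*(3*I))*(-9))*(-8*(-3 + 32 + 30)) = ((3*I*sqrt(2))*(-9))*(-8*59) = -27*I*sqrt(2)*(-472) = 12744*I*sqrt(2)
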